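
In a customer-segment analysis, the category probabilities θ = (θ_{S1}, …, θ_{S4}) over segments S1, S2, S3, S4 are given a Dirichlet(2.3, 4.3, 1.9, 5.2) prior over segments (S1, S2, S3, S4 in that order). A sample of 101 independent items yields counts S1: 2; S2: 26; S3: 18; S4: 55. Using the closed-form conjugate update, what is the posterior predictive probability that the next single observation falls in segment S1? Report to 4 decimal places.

0.0375

The Dirichlet prior is conjugate to the Multinomial likelihood: each posterior αⱼ = prior αⱼ + observed count nⱼ.
Posterior concentration: (4.3, 30.3, 19.9, 60.2), total = 114.7.
P(next = S1 | data) = α_{S1}/Σα = 0.0375.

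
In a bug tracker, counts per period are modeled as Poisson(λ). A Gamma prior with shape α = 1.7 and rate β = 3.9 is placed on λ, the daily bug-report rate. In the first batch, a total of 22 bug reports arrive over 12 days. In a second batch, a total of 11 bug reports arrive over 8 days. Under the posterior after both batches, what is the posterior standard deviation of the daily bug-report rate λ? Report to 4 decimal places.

With a Gamma(shape α, rate β) prior, the Poisson likelihood is conjugate: the posterior is Gamma(α + ΣXᵢ, β + n).
After batch 1: Gamma(α+S, β+n) = Gamma(1.7+22, 3.9+12) = Gamma(23.7, 15.9).
After batch 2: Gamma(α+S, β+n) = Gamma(23.7+11, 15.9+8) = Gamma(34.7, 23.9).
SD = √α/β = √34.7/23.9 = 0.2465.

0.2465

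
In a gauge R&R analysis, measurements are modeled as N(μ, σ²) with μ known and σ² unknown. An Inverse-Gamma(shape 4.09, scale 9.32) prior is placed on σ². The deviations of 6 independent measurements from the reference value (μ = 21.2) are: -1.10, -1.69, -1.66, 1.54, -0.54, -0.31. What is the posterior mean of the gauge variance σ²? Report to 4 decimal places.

With known mean μ and an Inverse-Gamma(α, β) prior on σ², the Normal likelihood is conjugate: posterior is Inv-Gamma(α + n/2, β + Σ(xᵢ−μ)²/2).
Σ(xᵢ−μ)² = (-1.10)² + (-1.69)² + (-1.66)² + (1.54)² + (-0.54)² + (-0.31)² = 9.5810.
Posterior: Inv-Gamma(4.09 + 6/2, 9.32 + 9.5810/2) = Inv-Gamma(7.09, 14.11050).
E[σ²|data] = β/(α−1) = 14.11050/6.09 = 2.3170.

2.3170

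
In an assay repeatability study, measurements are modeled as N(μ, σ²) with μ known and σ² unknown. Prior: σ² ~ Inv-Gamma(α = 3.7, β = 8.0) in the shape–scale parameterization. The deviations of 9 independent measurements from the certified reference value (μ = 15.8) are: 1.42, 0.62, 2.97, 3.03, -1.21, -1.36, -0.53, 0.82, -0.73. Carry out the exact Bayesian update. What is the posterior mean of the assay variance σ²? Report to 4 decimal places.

2.8613

With known mean μ and an Inverse-Gamma(α, β) prior on σ², the Normal likelihood is conjugate: posterior is Inv-Gamma(α + n/2, β + Σ(xᵢ−μ)²/2).
Σ(xᵢ−μ)² = (1.42)² + (0.62)² + (2.97)² + (3.03)² + (-1.21)² + (-1.36)² + (-0.53)² + (0.82)² + (-0.73)² = 25.2025.
Posterior: Inv-Gamma(3.7 + 9/2, 8.0 + 25.2025/2) = Inv-Gamma(8.20, 20.60125).
E[σ²|data] = β/(α−1) = 20.60125/7.20 = 2.8613.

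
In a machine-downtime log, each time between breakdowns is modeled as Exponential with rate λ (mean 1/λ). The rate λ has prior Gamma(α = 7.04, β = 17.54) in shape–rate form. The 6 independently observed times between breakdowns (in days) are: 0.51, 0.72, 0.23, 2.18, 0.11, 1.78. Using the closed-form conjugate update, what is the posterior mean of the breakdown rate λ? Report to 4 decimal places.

0.5652

With a Gamma(shape α, rate β) prior on the exponential rate λ, the posterior after n observations with total T = Σxᵢ is Gamma(α+n, β+T).
Sum of observations T = 5.53 days; n = 6.
Posterior: Gamma(7.04+6, 17.54+5.53) = Gamma(13.04, 23.07).
Posterior mean of λ = α/β = 13.04/23.07 = 0.5652.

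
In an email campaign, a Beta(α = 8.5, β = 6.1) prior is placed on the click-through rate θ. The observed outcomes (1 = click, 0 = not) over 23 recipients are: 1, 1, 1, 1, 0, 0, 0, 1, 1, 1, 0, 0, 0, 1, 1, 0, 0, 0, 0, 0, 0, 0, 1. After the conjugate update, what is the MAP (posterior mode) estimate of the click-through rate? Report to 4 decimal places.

0.4916

The Beta prior is conjugate to a Binomial/Bernoulli likelihood; the update adds successes to α and failures to β.
Posterior: Beta(α+k, β+n−k) = Beta(8.5+10, 6.1+13) = Beta(18.5, 19.1).
Mode of Beta(a,b) for a,b>1 is (a−1)/(a+b−2) = 17.5/35.6 = 0.4916.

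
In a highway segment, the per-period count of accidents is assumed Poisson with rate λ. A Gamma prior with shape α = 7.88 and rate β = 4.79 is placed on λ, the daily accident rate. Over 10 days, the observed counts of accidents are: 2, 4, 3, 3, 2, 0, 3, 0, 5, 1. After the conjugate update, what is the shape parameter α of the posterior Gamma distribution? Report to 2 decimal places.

30.88

With a Gamma(shape α, rate β) prior, the Poisson likelihood is conjugate: the posterior is Gamma(α + ΣXᵢ, β + n).
Sum of counts S = 23 over n = 10 days.
Posterior: Gamma(α+S, β+n) = Gamma(7.88+23, 4.79+10) = Gamma(30.88, 14.79).
Posterior α = 30.88.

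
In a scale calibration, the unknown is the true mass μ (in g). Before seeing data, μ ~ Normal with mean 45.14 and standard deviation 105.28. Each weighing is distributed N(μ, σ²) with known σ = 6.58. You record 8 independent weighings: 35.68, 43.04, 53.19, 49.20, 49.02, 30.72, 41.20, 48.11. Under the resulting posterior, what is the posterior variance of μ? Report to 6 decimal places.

For Normal data with known variance σ², a Normal(μ₀, σ₀²) prior on μ is conjugate. Posterior precision = 1/σ₀² + n/σ²; posterior mean is the precision-weighted average of μ₀ and x̄.
σ₀² = 105.28² = 11083.8784, σ² = 6.58² = 43.2964; σ² + n·σ₀² = 43.2964 + 8·11083.8784 = 88714.3236.
Posterior precision = 1/σ₀² + n/σ² = 1/11083.8784 + 8/43.2964 = (σ² + n·σ₀²)/(σ₀²σ²) = 88714.3236/(11083.8784·43.2964); posterior variance σₙ² = σ₀²σ²/(σ² + n·σ₀²) = 11083.8784·43.2964/88714.3236 = 5.409409.

5.409409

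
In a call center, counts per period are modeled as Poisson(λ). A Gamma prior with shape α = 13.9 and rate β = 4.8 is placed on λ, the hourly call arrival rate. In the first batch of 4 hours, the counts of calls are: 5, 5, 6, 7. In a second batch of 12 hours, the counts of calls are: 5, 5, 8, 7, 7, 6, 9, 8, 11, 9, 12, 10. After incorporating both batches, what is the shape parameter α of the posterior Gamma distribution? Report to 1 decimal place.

133.9

With a Gamma(shape α, rate β) prior, the Poisson likelihood is conjugate: the posterior is Gamma(α + ΣXᵢ, β + n).
Batch 1: sum of counts S = 23 over n = 4 hours.
After batch 1: Gamma(α+S, β+n) = Gamma(13.9+23, 4.8+4) = Gamma(36.9, 8.8).
Batch 2: sum of counts S = 97 over n = 12 hours.
After batch 2: Gamma(α+S, β+n) = Gamma(36.9+97, 8.8+12) = Gamma(133.9, 20.8).
Posterior α = 133.9.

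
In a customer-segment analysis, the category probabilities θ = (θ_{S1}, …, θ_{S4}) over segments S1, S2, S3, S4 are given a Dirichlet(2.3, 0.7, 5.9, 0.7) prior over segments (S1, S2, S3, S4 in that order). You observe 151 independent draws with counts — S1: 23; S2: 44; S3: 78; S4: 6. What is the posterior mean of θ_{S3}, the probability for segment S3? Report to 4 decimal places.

The Dirichlet prior is conjugate to the Multinomial likelihood: each posterior αⱼ = prior αⱼ + observed count nⱼ.
Posterior concentration: (25.3, 44.7, 83.9, 6.7), total = 160.6.
E[θ_{S3}|data] = α_{S3}/Σα = 83.9/160.6 = 0.5224.

0.5224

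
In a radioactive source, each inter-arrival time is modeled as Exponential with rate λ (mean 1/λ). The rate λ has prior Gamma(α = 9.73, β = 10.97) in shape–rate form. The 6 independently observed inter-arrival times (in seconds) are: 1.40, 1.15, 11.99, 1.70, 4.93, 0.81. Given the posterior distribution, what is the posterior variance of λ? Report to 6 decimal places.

With a Gamma(shape α, rate β) prior on the exponential rate λ, the posterior after n observations with total T = Σxᵢ is Gamma(α+n, β+T).
Sum of observations T = 21.98 seconds; n = 6.
Posterior: Gamma(9.73+6, 10.97+21.98) = Gamma(15.73, 32.95).
Var = α/β² = 0.014488.

0.014488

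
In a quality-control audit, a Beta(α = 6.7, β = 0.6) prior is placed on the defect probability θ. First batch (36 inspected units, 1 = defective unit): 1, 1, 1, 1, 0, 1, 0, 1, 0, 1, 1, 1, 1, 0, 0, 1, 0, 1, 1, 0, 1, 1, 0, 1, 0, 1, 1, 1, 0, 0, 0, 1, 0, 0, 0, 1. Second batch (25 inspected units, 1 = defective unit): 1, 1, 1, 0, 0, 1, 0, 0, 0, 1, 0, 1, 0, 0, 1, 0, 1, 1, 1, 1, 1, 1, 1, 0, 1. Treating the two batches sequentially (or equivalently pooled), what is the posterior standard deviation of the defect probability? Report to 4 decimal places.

0.0581

The Beta prior is conjugate to a Binomial/Bernoulli likelihood; the update adds successes to α and failures to β.
After batch 1: Beta(6.7+21, 0.6+15) = Beta(27.7, 15.6).
After batch 2: Beta(27.7+15, 15.6+10) = Beta(42.7, 25.6).
Var = αβ/((α+β)²(α+β+1)) = 42.7·25.6/(68.3²·69.3) = 0.00338137; SD = √0.00338137 = 0.0581.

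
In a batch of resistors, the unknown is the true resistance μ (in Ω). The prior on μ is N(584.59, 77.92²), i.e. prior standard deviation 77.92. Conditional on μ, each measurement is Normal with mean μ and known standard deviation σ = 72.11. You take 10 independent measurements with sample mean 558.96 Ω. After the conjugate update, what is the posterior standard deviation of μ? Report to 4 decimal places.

21.8853

For Normal data with known variance σ², a Normal(μ₀, σ₀²) prior on μ is conjugate. Posterior precision = 1/σ₀² + n/σ²; posterior mean is the precision-weighted average of μ₀ and x̄.
σ₀² = 77.92² = 6071.5264, σ² = 72.11² = 5199.8521; σ² + n·σ₀² = 5199.8521 + 10·6071.5264 = 65915.1161.
Posterior precision = 1/σ₀² + n/σ² = 1/6071.5264 + 10/5199.8521 = (σ² + n·σ₀²)/(σ₀²σ²) = 65915.1161/(6071.5264·5199.8521); posterior variance σₙ² = σ₀²σ²/(σ² + n·σ₀²) = 6071.5264·5199.8521/65915.1161 = 478.965087.
Posterior SD = √σₙ² = √(6071.5264·5199.8521/65915.1161) = 21.8853.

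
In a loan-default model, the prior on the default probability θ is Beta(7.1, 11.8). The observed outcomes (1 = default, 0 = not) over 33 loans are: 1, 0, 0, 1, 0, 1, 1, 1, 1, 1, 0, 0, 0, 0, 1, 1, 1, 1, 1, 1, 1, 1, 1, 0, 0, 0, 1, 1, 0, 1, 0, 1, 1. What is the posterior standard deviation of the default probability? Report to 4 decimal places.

0.0685

The Beta prior is conjugate to a Binomial/Bernoulli likelihood; the update adds successes to α and failures to β.
Posterior: Beta(α+k, β+n−k) = Beta(7.1+21, 11.8+12) = Beta(28.1, 23.8).
Var = αβ/((α+β)²(α+β+1)) = 28.1·23.8/(51.9²·52.9) = 0.00469346; SD = √0.00469346 = 0.0685.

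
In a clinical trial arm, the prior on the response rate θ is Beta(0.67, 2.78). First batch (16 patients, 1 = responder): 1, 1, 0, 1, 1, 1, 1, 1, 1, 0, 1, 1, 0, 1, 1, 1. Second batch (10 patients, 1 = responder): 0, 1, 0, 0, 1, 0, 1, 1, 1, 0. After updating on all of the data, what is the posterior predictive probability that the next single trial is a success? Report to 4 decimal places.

The Beta prior is conjugate to a Binomial/Bernoulli likelihood; the update adds successes to α and failures to β.
After batch 1: Beta(0.67+13, 2.78+3) = Beta(13.67, 5.78).
After batch 2: Beta(13.67+5, 5.78+5) = Beta(18.67, 10.78).
For a single future Bernoulli trial, P(success | data) = α/(α+β) = 0.6340.

0.6340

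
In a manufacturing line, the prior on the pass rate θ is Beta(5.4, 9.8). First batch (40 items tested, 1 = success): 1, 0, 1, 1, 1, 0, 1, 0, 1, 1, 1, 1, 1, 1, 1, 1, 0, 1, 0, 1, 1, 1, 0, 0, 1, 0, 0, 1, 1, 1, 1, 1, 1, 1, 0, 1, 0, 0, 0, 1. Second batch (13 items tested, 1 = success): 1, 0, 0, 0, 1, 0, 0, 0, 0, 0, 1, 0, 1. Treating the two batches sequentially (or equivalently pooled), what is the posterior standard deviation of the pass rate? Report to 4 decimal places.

The Beta prior is conjugate to a Binomial/Bernoulli likelihood; the update adds successes to α and failures to β.
After batch 1: Beta(5.4+27, 9.8+13) = Beta(32.4, 22.8).
After batch 2: Beta(32.4+4, 22.8+9) = Beta(36.4, 31.8).
Var = αβ/((α+β)²(α+β+1)) = 36.4·31.8/(68.2²·69.2) = 0.00359628; SD = √0.00359628 = 0.0600.

0.0600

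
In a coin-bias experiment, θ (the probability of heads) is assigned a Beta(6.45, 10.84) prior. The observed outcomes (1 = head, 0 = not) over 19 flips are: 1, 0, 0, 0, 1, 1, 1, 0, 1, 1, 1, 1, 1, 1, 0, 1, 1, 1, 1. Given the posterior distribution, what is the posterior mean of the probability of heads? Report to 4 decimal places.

The Beta prior is conjugate to a Binomial/Bernoulli likelihood; the update adds successes to α and failures to β.
Posterior: Beta(α+k, β+n−k) = Beta(6.45+14, 10.84+5) = Beta(20.45, 15.84).
Posterior mean = α/(α+β) = 20.45/36.29 = 0.5635.

0.5635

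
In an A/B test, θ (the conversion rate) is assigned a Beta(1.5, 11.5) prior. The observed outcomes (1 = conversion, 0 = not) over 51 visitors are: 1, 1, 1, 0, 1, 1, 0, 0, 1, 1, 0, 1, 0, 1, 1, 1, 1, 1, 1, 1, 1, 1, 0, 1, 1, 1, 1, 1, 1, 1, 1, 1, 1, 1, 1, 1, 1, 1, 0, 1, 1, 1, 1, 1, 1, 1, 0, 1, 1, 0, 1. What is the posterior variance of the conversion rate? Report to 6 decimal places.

The Beta prior is conjugate to a Binomial/Bernoulli likelihood; the update adds successes to α and failures to β.
Posterior: Beta(α+k, β+n−k) = Beta(1.5+42, 11.5+9) = Beta(43.5, 20.5).
Var = αβ/((α+β)²(α+β+1)) = 43.5·20.5/(64.0²·65.0) = 0.003349.

0.003349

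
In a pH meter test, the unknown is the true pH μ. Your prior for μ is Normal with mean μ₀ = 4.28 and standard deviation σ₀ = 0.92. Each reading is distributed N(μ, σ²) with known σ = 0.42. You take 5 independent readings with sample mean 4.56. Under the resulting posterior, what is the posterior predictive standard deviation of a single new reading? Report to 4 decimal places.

For Normal data with known variance σ², a Normal(μ₀, σ₀²) prior on μ is conjugate. Posterior precision = 1/σ₀² + n/σ²; posterior mean is the precision-weighted average of μ₀ and x̄.
σ₀² = 0.92² = 0.8464, σ² = 0.42² = 0.1764; σ² + n·σ₀² = 0.1764 + 5·0.8464 = 4.4084.
Posterior precision = 1/σ₀² + n/σ² = 1/0.8464 + 5/0.1764 = (σ² + n·σ₀²)/(σ₀²σ²) = 4.4084/(0.8464·0.1764); posterior variance σₙ² = σ₀²σ²/(σ² + n·σ₀²) = 0.8464·0.1764/4.4084 = 0.033868.
Predictive variance for one new observation = σₙ² + σ² = 0.8464·0.1764/4.4084 + 0.1764 = σ²·(σ₀² + 4.4084)/4.4084 = 0.1764·5.2548/4.4084 = 0.210268; SD = √(0.1764·5.2548/4.4084) = 0.4586.

0.4586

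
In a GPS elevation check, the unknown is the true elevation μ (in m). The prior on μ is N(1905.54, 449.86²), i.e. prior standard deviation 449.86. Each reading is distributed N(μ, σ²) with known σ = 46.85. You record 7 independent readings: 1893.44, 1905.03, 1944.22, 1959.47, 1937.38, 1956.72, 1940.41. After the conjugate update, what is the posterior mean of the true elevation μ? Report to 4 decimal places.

1933.7663

For Normal data with known variance σ², a Normal(μ₀, σ₀²) prior on μ is conjugate. Posterior precision = 1/σ₀² + n/σ²; posterior mean is the precision-weighted average of μ₀ and x̄.
Σxᵢ = 1893.44 + 1905.03 + 1944.22 + 1959.47 + 1937.38 + 1956.72 + 1940.41 = 13536.67, so n·x̄ = 13536.67.
σ₀² = 449.86² = 202374.0196, σ² = 46.85² = 2194.9225; σ² + n·σ₀² = 2194.9225 + 7·202374.0196 = 1418813.0597.
Posterior mean = (μ₀/σ₀² + n·x̄/σ²)/(1/σ₀² + n/σ²) = (σ²·μ₀ + σ₀²·n·x̄)/(σ² + n·σ₀²) = (2194.9225·1905.54 + 202374.0196·13536.67)/1418813.0597 = 2743652832.519382/1418813.0597 = 1933.7663.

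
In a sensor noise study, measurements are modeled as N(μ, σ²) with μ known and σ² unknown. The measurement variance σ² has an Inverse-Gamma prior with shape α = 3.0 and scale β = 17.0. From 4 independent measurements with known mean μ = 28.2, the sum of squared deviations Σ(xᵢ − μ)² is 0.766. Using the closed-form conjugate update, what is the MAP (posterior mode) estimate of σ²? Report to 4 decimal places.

2.8972

With known mean μ and an Inverse-Gamma(α, β) prior on σ², the Normal likelihood is conjugate: posterior is Inv-Gamma(α + n/2, β + Σ(xᵢ−μ)²/2).
Posterior: Inv-Gamma(3.0 + 4/2, 17.0 + 0.766/2) = Inv-Gamma(5.00, 17.3830).
Mode = β/(α+1) = 17.3830/6.00 = 2.8972.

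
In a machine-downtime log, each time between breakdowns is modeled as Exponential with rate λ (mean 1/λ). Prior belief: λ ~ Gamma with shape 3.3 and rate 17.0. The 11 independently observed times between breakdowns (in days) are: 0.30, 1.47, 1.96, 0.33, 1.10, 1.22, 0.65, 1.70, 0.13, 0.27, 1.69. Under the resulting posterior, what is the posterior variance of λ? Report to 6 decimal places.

With a Gamma(shape α, rate β) prior on the exponential rate λ, the posterior after n observations with total T = Σxᵢ is Gamma(α+n, β+T).
Sum of observations T = 10.82 days; n = 11.
Posterior: Gamma(3.3+11, 17.0+10.82) = Gamma(14.3, 27.82).
Var = α/β² = 0.018477.

0.018477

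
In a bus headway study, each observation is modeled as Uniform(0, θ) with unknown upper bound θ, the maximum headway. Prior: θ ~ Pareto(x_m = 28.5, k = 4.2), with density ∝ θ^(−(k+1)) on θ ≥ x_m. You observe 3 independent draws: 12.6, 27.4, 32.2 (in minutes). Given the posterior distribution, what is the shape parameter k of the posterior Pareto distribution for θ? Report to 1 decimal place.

A Pareto(scale x_m, shape k) prior on the upper bound θ of Uniform(0, θ) is conjugate: posterior is Pareto(max(x_m, max xᵢ), k + n).
Sample maximum = 32.2; prior scale x_m = 28.5 → posterior scale = max = 32.2.
Posterior shape = 4.2 + 3 = 7.2.
Posterior shape k = 7.2.

7.2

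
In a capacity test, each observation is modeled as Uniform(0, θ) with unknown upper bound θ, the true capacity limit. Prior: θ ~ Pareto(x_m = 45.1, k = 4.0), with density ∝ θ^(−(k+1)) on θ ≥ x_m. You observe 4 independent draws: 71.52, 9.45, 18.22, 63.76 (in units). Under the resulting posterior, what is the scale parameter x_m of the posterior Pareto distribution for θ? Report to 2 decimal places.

A Pareto(scale x_m, shape k) prior on the upper bound θ of Uniform(0, θ) is conjugate: posterior is Pareto(max(x_m, max xᵢ), k + n).
Sample maximum = 71.52; prior scale x_m = 45.1 → posterior scale = max = 71.52.
Posterior shape = 4.0 + 4 = 8.0.
Posterior scale x_m = 71.52.

71.52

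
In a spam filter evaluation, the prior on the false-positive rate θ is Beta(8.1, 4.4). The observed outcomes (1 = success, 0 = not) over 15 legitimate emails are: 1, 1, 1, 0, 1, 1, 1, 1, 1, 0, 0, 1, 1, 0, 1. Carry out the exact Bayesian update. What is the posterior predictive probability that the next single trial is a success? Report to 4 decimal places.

0.6945

The Beta prior is conjugate to a Binomial/Bernoulli likelihood; the update adds successes to α and failures to β.
Posterior: Beta(α+k, β+n−k) = Beta(8.1+11, 4.4+4) = Beta(19.1, 8.4).
For a single future Bernoulli trial, P(success | data) = α/(α+β) = 0.6945.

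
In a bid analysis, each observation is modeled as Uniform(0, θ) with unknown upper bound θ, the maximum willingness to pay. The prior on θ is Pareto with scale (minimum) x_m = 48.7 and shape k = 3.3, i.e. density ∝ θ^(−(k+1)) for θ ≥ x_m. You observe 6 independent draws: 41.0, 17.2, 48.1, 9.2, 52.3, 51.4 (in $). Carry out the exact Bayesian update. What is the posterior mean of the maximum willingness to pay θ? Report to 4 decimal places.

A Pareto(scale x_m, shape k) prior on the upper bound θ of Uniform(0, θ) is conjugate: posterior is Pareto(max(x_m, max xᵢ), k + n).
Sample maximum = 52.3; prior scale x_m = 48.7 → posterior scale = max = 52.3.
Posterior shape = 3.3 + 6 = 9.3.
E[θ|data] = k·x_m/(k−1) = 9.3·52.3/8.3 = 58.6012.

58.6012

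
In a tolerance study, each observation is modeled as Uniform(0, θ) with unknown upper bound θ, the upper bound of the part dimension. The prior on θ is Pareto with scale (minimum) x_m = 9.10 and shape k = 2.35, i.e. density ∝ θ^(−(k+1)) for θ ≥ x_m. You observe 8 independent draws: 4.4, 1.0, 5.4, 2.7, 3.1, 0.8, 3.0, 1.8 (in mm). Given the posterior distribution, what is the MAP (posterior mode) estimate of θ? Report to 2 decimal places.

9.10

A Pareto(scale x_m, shape k) prior on the upper bound θ of Uniform(0, θ) is conjugate: posterior is Pareto(max(x_m, max xᵢ), k + n).
Sample maximum = 5.4; prior scale x_m = 9.10 → posterior scale = max = 9.10.
Posterior shape = 2.35 + 8 = 10.35.
The Pareto density is decreasing on [x_m, ∞), so the mode is x_m = 9.10.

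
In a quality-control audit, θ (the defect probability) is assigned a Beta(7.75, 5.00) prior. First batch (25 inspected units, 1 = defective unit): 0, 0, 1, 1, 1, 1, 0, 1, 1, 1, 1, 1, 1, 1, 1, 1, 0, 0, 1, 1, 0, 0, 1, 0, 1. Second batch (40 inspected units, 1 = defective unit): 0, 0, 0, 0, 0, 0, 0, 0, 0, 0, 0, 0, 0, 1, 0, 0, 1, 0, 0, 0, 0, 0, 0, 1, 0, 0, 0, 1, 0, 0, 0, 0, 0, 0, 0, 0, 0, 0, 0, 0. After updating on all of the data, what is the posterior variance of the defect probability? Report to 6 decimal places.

The Beta prior is conjugate to a Binomial/Bernoulli likelihood; the update adds successes to α and failures to β.
After batch 1: Beta(7.75+17, 5.00+8) = Beta(24.75, 13.00).
After batch 2: Beta(24.75+4, 13.00+36) = Beta(28.75, 49.00).
Var = αβ/((α+β)²(α+β+1)) = 28.75·49.00/(77.75²·78.75) = 0.002959.

0.002959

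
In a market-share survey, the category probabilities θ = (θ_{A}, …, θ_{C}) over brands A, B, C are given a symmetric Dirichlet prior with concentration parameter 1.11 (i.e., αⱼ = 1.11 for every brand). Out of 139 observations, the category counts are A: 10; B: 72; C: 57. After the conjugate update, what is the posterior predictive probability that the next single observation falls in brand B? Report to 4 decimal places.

0.5137

The Dirichlet prior is conjugate to the Multinomial likelihood: each posterior αⱼ = prior αⱼ + observed count nⱼ.
Posterior concentration: (11.11, 73.11, 58.11), total = 142.33.
P(next = B | data) = α_{B}/Σα = 0.5137.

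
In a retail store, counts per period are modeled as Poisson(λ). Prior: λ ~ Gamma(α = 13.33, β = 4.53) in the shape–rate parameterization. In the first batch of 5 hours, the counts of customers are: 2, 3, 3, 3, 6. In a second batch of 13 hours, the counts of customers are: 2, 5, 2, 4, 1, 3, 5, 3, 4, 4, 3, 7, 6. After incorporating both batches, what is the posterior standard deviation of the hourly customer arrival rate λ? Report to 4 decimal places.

0.3953

With a Gamma(shape α, rate β) prior, the Poisson likelihood is conjugate: the posterior is Gamma(α + ΣXᵢ, β + n).
Batch 1: sum of counts S = 17 over n = 5 hours.
After batch 1: Gamma(α+S, β+n) = Gamma(13.33+17, 4.53+5) = Gamma(30.33, 9.53).
Batch 2: sum of counts S = 49 over n = 13 hours.
After batch 2: Gamma(α+S, β+n) = Gamma(30.33+49, 9.53+13) = Gamma(79.33, 22.53).
SD = √α/β = √79.33/22.53 = 0.3953.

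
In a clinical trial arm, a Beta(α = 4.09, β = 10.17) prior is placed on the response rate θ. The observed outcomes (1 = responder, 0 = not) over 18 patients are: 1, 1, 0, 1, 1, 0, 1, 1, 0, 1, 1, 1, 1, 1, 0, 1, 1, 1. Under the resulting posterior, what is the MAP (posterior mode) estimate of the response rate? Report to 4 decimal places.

0.5648

The Beta prior is conjugate to a Binomial/Bernoulli likelihood; the update adds successes to α and failures to β.
Posterior: Beta(α+k, β+n−k) = Beta(4.09+14, 10.17+4) = Beta(18.09, 14.17).
Mode of Beta(a,b) for a,b>1 is (a−1)/(a+b−2) = 17.09/30.26 = 0.5648.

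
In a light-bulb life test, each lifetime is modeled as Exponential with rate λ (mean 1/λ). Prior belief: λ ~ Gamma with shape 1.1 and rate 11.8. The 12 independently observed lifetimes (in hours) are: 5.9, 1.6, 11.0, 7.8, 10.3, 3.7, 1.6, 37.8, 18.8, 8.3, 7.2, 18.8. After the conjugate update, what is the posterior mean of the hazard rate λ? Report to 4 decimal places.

With a Gamma(shape α, rate β) prior on the exponential rate λ, the posterior after n observations with total T = Σxᵢ is Gamma(α+n, β+T).
Sum of observations T = 132.8 hours; n = 12.
Posterior: Gamma(1.1+12, 11.8+132.8) = Gamma(13.1, 144.6).
Posterior mean of λ = α/β = 13.1/144.6 = 0.0906.

0.0906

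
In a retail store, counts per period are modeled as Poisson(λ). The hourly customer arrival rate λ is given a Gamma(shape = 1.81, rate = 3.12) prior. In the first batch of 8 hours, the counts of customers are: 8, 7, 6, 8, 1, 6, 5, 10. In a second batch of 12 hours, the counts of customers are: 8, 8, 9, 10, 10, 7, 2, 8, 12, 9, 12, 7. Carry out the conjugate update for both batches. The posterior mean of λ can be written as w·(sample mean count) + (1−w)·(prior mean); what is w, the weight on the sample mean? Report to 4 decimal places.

0.8651

With a Gamma(shape α, rate β) prior, the Poisson likelihood is conjugate: the posterior is Gamma(α + ΣXᵢ, β + n).
Total number of hours: n = 8 + 12 = 20.
Posterior mean = (α₀+S)/(β₀+n) = [n/(β₀+n)]·(S/n) + [β₀/(β₀+n)]·(α₀/β₀), so only n and β₀ enter the weight.
Weight on data w = n/(β₀+n) = 20/(3.12+20) = 20/23.12 = 0.8651.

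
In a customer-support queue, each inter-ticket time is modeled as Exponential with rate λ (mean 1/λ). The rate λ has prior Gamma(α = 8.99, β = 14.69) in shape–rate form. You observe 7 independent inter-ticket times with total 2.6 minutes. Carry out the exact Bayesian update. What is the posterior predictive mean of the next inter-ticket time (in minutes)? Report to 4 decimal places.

1.1534

With a Gamma(shape α, rate β) prior on the exponential rate λ, the posterior after n observations with total T = Σxᵢ is Gamma(α+n, β+T).
Posterior: Gamma(8.99+7, 14.69+2.6) = Gamma(15.99, 17.29).
The predictive distribution for the next observation is Lomax; its mean is β/(α−1) = 17.29/14.99 = 1.1534.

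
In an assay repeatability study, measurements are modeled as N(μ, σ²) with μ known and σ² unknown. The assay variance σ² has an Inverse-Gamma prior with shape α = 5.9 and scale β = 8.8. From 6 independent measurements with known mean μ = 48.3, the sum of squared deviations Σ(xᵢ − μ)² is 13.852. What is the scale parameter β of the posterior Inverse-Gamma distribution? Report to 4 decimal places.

With known mean μ and an Inverse-Gamma(α, β) prior on σ², the Normal likelihood is conjugate: posterior is Inv-Gamma(α + n/2, β + Σ(xᵢ−μ)²/2).
Posterior: Inv-Gamma(5.9 + 6/2, 8.8 + 13.852/2) = Inv-Gamma(8.90, 15.7260).
Posterior β = 15.7260.

15.7260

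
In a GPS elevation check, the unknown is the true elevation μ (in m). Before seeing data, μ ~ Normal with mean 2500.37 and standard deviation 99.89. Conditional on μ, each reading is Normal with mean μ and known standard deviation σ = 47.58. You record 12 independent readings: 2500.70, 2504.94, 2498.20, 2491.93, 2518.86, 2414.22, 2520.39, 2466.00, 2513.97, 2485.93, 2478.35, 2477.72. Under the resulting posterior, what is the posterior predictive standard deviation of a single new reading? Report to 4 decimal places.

For Normal data with known variance σ², a Normal(μ₀, σ₀²) prior on μ is conjugate. Posterior precision = 1/σ₀² + n/σ²; posterior mean is the precision-weighted average of μ₀ and x̄.
σ₀² = 99.89² = 9978.0121, σ² = 47.58² = 2263.8564; σ² + n·σ₀² = 2263.8564 + 12·9978.0121 = 122000.0016.
Posterior precision = 1/σ₀² + n/σ² = 1/9978.0121 + 12/2263.8564 = (σ² + n·σ₀²)/(σ₀²σ²) = 122000.0016/(9978.0121·2263.8564); posterior variance σₙ² = σ₀²σ²/(σ² + n·σ₀²) = 9978.0121·2263.8564/122000.0016 = 185.153986.
Predictive variance for one new observation = σₙ² + σ² = 9978.0121·2263.8564/122000.0016 + 2263.8564 = σ²·(σ₀² + 122000.0016)/122000.0016 = 2263.8564·131978.0137/122000.0016 = 2449.010386; SD = √(2263.8564·131978.0137/122000.0016) = 49.4875.

49.4875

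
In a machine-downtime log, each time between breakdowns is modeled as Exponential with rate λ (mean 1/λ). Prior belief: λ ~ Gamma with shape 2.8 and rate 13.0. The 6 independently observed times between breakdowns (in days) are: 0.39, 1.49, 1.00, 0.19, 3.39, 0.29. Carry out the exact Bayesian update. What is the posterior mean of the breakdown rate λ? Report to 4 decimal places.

With a Gamma(shape α, rate β) prior on the exponential rate λ, the posterior after n observations with total T = Σxᵢ is Gamma(α+n, β+T).
Sum of observations T = 6.75 days; n = 6.
Posterior: Gamma(2.8+6, 13.0+6.75) = Gamma(8.8, 19.75).
Posterior mean of λ = α/β = 8.8/19.75 = 0.4456.

0.4456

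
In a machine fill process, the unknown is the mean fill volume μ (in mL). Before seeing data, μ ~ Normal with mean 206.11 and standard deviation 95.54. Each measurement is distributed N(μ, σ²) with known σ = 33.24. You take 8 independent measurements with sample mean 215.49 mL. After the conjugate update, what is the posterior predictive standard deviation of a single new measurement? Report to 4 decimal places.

For Normal data with known variance σ², a Normal(μ₀, σ₀²) prior on μ is conjugate. Posterior precision = 1/σ₀² + n/σ²; posterior mean is the precision-weighted average of μ₀ and x̄.
σ₀² = 95.54² = 9127.8916, σ² = 33.24² = 1104.8976; σ² + n·σ₀² = 1104.8976 + 8·9127.8916 = 74128.0304.
Posterior precision = 1/σ₀² + n/σ² = 1/9127.8916 + 8/1104.8976 = (σ² + n·σ₀²)/(σ₀²σ²) = 74128.0304/(9127.8916·1104.8976); posterior variance σₙ² = σ₀²σ²/(σ² + n·σ₀²) = 9127.8916·1104.8976/74128.0304 = 136.053602.
Predictive variance for one new observation = σₙ² + σ² = 9127.8916·1104.8976/74128.0304 + 1104.8976 = σ²·(σ₀² + 74128.0304)/74128.0304 = 1104.8976·83255.922/74128.0304 = 1240.951202; SD = √(1104.8976·83255.922/74128.0304) = 35.2271.

35.2271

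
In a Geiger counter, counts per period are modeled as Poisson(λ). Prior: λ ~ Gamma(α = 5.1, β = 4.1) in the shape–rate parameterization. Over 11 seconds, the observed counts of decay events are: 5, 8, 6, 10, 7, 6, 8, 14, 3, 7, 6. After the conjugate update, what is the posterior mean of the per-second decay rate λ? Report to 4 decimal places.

5.6358

With a Gamma(shape α, rate β) prior, the Poisson likelihood is conjugate: the posterior is Gamma(α + ΣXᵢ, β + n).
Sum of counts S = 80 over n = 11 seconds.
Posterior: Gamma(α+S, β+n) = Gamma(5.1+80, 4.1+11) = Gamma(85.1, 15.1).
Posterior mean = α/β = 85.1/15.1 = 5.6358.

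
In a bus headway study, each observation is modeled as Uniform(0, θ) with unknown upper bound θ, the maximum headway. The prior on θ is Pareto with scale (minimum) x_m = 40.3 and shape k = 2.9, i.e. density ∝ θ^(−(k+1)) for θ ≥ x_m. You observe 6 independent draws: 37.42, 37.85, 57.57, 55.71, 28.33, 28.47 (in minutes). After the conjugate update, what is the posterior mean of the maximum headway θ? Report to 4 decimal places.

64.8573

A Pareto(scale x_m, shape k) prior on the upper bound θ of Uniform(0, θ) is conjugate: posterior is Pareto(max(x_m, max xᵢ), k + n).
Sample maximum = 57.57; prior scale x_m = 40.3 → posterior scale = max = 57.57.
Posterior shape = 2.9 + 6 = 8.9.
E[θ|data] = k·x_m/(k−1) = 8.9·57.57/7.9 = 64.8573.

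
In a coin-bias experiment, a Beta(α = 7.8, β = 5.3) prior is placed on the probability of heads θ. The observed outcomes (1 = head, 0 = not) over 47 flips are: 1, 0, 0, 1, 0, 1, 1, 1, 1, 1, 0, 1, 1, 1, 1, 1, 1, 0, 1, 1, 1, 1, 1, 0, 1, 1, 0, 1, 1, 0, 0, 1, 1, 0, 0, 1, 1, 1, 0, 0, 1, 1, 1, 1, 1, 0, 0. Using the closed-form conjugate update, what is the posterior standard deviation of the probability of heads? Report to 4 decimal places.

0.0605

The Beta prior is conjugate to a Binomial/Bernoulli likelihood; the update adds successes to α and failures to β.
Posterior: Beta(α+k, β+n−k) = Beta(7.8+32, 5.3+15) = Beta(39.8, 20.3).
Var = αβ/((α+β)²(α+β+1)) = 39.8·20.3/(60.1²·61.1) = 0.00366091; SD = √0.00366091 = 0.0605.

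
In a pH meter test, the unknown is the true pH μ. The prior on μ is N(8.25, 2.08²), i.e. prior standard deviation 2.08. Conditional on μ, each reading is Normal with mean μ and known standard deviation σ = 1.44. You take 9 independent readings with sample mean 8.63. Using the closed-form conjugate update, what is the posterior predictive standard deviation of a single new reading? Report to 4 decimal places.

1.5141

For Normal data with known variance σ², a Normal(μ₀, σ₀²) prior on μ is conjugate. Posterior precision = 1/σ₀² + n/σ²; posterior mean is the precision-weighted average of μ₀ and x̄.
σ₀² = 2.08² = 4.3264, σ² = 1.44² = 2.0736; σ² + n·σ₀² = 2.0736 + 9·4.3264 = 41.0112.
Posterior precision = 1/σ₀² + n/σ² = 1/4.3264 + 9/2.0736 = (σ² + n·σ₀²)/(σ₀²σ²) = 41.0112/(4.3264·2.0736); posterior variance σₙ² = σ₀²σ²/(σ² + n·σ₀²) = 4.3264·2.0736/41.0112 = 0.218751.
Predictive variance for one new observation = σₙ² + σ² = 4.3264·2.0736/41.0112 + 2.0736 = σ²·(σ₀² + 41.0112)/41.0112 = 2.0736·45.3376/41.0112 = 2.292351; SD = √(2.0736·45.3376/41.0112) = 1.5141.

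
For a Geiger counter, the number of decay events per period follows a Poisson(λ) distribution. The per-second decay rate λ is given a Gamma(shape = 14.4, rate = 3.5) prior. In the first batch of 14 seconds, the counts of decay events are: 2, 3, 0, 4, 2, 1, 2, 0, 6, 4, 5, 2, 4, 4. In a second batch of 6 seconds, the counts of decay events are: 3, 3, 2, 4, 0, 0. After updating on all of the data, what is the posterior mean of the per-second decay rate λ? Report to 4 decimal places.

With a Gamma(shape α, rate β) prior, the Poisson likelihood is conjugate: the posterior is Gamma(α + ΣXᵢ, β + n).
Batch 1: sum of counts S = 39 over n = 14 seconds.
After batch 1: Gamma(α+S, β+n) = Gamma(14.4+39, 3.5+14) = Gamma(53.4, 17.5).
Batch 2: sum of counts S = 12 over n = 6 seconds.
After batch 2: Gamma(α+S, β+n) = Gamma(53.4+12, 17.5+6) = Gamma(65.4, 23.5).
Posterior mean = α/β = 65.4/23.5 = 2.7830.

2.7830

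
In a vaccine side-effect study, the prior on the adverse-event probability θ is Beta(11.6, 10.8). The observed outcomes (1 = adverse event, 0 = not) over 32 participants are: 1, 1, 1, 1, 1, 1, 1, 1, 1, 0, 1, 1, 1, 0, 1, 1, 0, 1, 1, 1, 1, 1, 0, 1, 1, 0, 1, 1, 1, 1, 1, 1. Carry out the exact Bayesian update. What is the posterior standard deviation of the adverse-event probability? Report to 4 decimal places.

The Beta prior is conjugate to a Binomial/Bernoulli likelihood; the update adds successes to α and failures to β.
Posterior: Beta(α+k, β+n−k) = Beta(11.6+27, 10.8+5) = Beta(38.6, 15.8).
Var = αβ/((α+β)²(α+β+1)) = 38.6·15.8/(54.4²·55.4) = 0.00371995; SD = √0.00371995 = 0.0610.

0.0610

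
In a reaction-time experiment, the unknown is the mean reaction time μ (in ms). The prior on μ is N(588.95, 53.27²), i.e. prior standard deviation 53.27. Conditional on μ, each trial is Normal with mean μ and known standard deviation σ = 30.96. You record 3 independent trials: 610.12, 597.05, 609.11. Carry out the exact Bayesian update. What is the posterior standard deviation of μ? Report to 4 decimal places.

For Normal data with known variance σ², a Normal(μ₀, σ₀²) prior on μ is conjugate. Posterior precision = 1/σ₀² + n/σ²; posterior mean is the precision-weighted average of μ₀ and x̄.
σ₀² = 53.27² = 2837.6929, σ² = 30.96² = 958.5216; σ² + n·σ₀² = 958.5216 + 3·2837.6929 = 9471.6003.
Posterior precision = 1/σ₀² + n/σ² = 1/2837.6929 + 3/958.5216 = (σ² + n·σ₀²)/(σ₀²σ²) = 9471.6003/(2837.6929·958.5216); posterior variance σₙ² = σ₀²σ²/(σ² + n·σ₀²) = 2837.6929·958.5216/9471.6003 = 287.173218.
Posterior SD = √σₙ² = √(2837.6929·958.5216/9471.6003) = 16.9462.

16.9462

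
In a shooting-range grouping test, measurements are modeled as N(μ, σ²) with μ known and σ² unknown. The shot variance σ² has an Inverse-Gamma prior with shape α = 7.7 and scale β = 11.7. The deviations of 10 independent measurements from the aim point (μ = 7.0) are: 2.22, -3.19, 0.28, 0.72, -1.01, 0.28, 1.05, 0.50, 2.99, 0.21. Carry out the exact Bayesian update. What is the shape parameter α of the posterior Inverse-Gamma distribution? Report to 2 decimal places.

With known mean μ and an Inverse-Gamma(α, β) prior on σ², the Normal likelihood is conjugate: posterior is Inv-Gamma(α + n/2, β + Σ(xᵢ−μ)²/2).
Σ(xᵢ−μ)² = (2.22)² + (-3.19)² + (0.28)² + (0.72)² + (-1.01)² + (0.28)² + (1.05)² + (0.50)² + (2.99)² + (0.21)² = 27.1365.
Posterior: Inv-Gamma(7.7 + 10/2, 11.7 + 27.1365/2) = Inv-Gamma(12.70, 25.26825).
Posterior α = 12.70.

12.70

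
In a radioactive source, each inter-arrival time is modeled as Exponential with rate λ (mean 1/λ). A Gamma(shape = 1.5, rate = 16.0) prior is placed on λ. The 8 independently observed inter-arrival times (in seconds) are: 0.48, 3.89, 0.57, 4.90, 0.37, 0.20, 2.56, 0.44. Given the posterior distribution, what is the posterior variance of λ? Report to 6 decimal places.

With a Gamma(shape α, rate β) prior on the exponential rate λ, the posterior after n observations with total T = Σxᵢ is Gamma(α+n, β+T).
Sum of observations T = 13.41 seconds; n = 8.
Posterior: Gamma(1.5+8, 16.0+13.41) = Gamma(9.5, 29.41).
Var = α/β² = 0.010983.

0.010983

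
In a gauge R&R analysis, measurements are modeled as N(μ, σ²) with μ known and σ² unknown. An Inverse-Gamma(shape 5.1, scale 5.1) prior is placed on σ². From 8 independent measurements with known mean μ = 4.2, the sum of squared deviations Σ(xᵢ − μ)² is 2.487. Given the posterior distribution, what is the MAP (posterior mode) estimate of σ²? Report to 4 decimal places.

With known mean μ and an Inverse-Gamma(α, β) prior on σ², the Normal likelihood is conjugate: posterior is Inv-Gamma(α + n/2, β + Σ(xᵢ−μ)²/2).
Posterior: Inv-Gamma(5.1 + 8/2, 5.1 + 2.487/2) = Inv-Gamma(9.10, 6.3435).
Mode = β/(α+1) = 6.3435/10.10 = 0.6281.

0.6281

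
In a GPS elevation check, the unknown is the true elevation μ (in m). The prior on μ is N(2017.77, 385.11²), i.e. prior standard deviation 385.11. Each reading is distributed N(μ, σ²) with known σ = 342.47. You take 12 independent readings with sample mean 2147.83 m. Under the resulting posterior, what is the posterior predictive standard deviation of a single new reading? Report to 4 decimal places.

355.6054

For Normal data with known variance σ², a Normal(μ₀, σ₀²) prior on μ is conjugate. Posterior precision = 1/σ₀² + n/σ²; posterior mean is the precision-weighted average of μ₀ and x̄.
σ₀² = 385.11² = 148309.7121, σ² = 342.47² = 117285.7009; σ² + n·σ₀² = 117285.7009 + 12·148309.7121 = 1897002.2461.
Posterior precision = 1/σ₀² + n/σ² = 1/148309.7121 + 12/117285.7009 = (σ² + n·σ₀²)/(σ₀²σ²) = 1897002.2461/(148309.7121·117285.7009); posterior variance σₙ² = σ₀²σ²/(σ² + n·σ₀²) = 148309.7121·117285.7009/1897002.2461 = 9169.524480.
Predictive variance for one new observation = σₙ² + σ² = 148309.7121·117285.7009/1897002.2461 + 117285.7009 = σ²·(σ₀² + 1897002.2461)/1897002.2461 = 117285.7009·2045311.9582/1897002.2461 = 126455.225380; SD = √(117285.7009·2045311.9582/1897002.2461) = 355.6054.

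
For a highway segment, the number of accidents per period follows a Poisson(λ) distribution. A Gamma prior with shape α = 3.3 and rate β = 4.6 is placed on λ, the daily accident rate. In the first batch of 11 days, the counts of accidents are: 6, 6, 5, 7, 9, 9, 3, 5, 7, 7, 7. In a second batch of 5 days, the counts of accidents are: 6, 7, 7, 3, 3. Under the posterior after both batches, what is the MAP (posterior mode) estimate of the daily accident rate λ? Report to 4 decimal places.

4.8204

With a Gamma(shape α, rate β) prior, the Poisson likelihood is conjugate: the posterior is Gamma(α + ΣXᵢ, β + n).
Batch 1: sum of counts S = 71 over n = 11 days.
After batch 1: Gamma(α+S, β+n) = Gamma(3.3+71, 4.6+11) = Gamma(74.3, 15.6).
Batch 2: sum of counts S = 26 over n = 5 days.
After batch 2: Gamma(α+S, β+n) = Gamma(74.3+26, 15.6+5) = Gamma(100.3, 20.6).
Mode of Gamma(α,β) for α≥1 is (α−1)/β = 99.3/20.6 = 4.8204.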